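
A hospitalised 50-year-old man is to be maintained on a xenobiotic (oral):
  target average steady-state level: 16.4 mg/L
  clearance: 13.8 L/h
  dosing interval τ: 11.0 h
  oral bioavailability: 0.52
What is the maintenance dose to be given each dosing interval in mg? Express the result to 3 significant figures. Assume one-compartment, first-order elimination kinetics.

4790 mg

At steady state, F × (Dose/τ) = Css × CL.
Dose = Css × CL × τ / F = 16.4 × 13.80 × 11.0 / 0.52 = 4788 mg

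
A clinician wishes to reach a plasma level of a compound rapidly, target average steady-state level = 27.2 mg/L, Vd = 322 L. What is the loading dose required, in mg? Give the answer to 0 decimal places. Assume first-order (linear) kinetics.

LD = Css × Vd = 27.2 × 322 = 8758 mg

8758 mg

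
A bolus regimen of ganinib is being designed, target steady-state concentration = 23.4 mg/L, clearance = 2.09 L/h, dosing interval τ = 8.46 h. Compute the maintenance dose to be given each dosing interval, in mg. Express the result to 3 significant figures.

414 mg

At steady state, Dose/τ = Css × CL.
Dose = Css × CL × τ = 23.4 × 2.090 × 8.46 = 413.7 mg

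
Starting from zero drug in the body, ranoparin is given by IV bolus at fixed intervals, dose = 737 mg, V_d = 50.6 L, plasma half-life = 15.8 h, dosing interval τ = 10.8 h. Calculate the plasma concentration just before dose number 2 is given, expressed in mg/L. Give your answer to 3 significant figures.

9.07 mg/L

C₀ per dose = Dose / Vd = 737 / 50.6 = 14.57 mg/L
k = ln2 / t½ = 0.693147 / 15.8 = 0.04387 h⁻¹
Fraction remaining after one interval: r = e^(−kτ) = e^(−0.04387 × 10.8) = 0.6226
Before dose 2, 1 dose has been given (aged 1τ).
C_trough = C₀ × r = 14.57 × 0.6226 = 9.071 mg/L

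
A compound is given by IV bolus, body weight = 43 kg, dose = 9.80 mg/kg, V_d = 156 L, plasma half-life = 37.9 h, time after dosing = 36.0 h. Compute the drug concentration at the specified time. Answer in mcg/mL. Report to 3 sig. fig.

1.40 mcg/mL

Total dose = 9.80 × 43 = 421.4 mg
C₀ = Dose / Vd = 421.4 / 156 = 2.701 mg/L
k = ln2 / t½ = 0.693147 / 37.9 = 0.01829 h⁻¹
C = C₀ · e^(−k·t) = 2.701 × e^(−0.01829 × 36.0)
  = 2.701 × 0.5177 = 1.398 mg/L
(1.398 mg/L = 1.398 mcg/mL)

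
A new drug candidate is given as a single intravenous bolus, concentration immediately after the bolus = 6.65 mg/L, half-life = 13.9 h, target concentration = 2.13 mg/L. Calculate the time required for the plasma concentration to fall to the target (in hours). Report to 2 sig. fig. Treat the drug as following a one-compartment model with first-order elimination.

k = ln2 / t½ = 0.693147 / 13.9 = 0.04987 h⁻¹
t = ln(C₀ / C) / k = ln(6.650 / 2.13) / 0.04987
  = ln(3.122) / 0.04987 = 1.138 / 0.04987 = 22.82 h

23 h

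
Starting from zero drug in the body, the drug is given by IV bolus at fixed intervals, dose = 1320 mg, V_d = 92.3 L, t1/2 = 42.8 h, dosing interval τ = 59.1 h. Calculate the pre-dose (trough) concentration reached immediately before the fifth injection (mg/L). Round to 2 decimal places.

8.72 mg/L

C₀ per dose = Dose / Vd = 1320 / 92.3 = 14.30 mg/L
k = ln2 / t½ = 0.693147 / 42.8 = 0.01620 h⁻¹
Fraction remaining after one interval: r = e^(−kτ) = e^(−0.01620 × 59.1) = 0.3839
Before dose 5, 4 doses have been given (aged 1τ, 2τ, 3τ, 4τ).
C_trough = C₀ × (r + r² + … + r^4) = C₀ × r(1−r^4)/(1−r)
        = 14.30 × 0.3839 × (1 − 0.02172) / (1 − 0.3839) = 8.717 mg/L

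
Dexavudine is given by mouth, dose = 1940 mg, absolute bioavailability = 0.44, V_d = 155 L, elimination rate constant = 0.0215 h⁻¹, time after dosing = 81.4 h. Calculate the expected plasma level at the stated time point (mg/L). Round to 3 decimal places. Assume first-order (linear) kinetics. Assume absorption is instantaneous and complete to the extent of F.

0.957 mg/L

Amount reaching circulation = F × Dose = 0.44 × 1940 = 853.6 mg
C₀ = F·Dose / Vd = 853.6 / 155 = 5.507 mg/L
C = C₀ · e^(−k·t) = 5.507 × e^(−0.02150 × 81.4)
  = 5.507 × 0.1738 = 0.9571 mg/L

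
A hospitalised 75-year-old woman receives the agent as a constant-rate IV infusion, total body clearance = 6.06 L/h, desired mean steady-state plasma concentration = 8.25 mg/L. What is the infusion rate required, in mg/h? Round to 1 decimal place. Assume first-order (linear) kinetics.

At steady state, infusion rate R₀ = Css × CL = 8.25 × 6.060 = 50.00 mg/h

50.0 mg/h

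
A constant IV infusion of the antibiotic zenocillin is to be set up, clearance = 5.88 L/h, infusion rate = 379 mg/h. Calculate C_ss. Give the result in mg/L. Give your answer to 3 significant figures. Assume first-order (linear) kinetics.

64.5 mg/L

At steady state Css = R₀ / CL = 379 / 5.880 = 64.46 mg/L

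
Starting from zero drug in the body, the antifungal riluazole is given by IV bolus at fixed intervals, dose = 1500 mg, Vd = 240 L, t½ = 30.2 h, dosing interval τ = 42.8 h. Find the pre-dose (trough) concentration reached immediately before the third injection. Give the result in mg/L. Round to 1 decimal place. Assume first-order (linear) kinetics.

3.2 mg/L

C₀ per dose = Dose / Vd = 1500 / 240 = 6.250 mg/L
k = ln2 / t½ = 0.693147 / 30.2 = 0.02295 h⁻¹
Fraction remaining after one interval: r = e^(−kτ) = e^(−0.02295 × 42.8) = 0.3745
Before dose 3, 2 doses have been given (aged 1τ, 2τ).
C_trough = C₀ × (r + r²) = 6.250 × (0.3745 + 0.1403) = 3.218 mg/L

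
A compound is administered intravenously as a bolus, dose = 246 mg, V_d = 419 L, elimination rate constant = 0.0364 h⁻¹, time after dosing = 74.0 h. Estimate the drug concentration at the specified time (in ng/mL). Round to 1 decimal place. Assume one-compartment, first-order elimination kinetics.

39.7 ng/mL

C₀ = Dose / Vd = 246.0 / 419 = 0.5871 mg/L
C = C₀ · e^(−k·t) = 0.5871 × e^(−0.03640 × 74.0)
  = 0.5871 × 0.06764 = 0.03971 mg/L
Convert: 0.03971 mg/L × 1000 = 39.71 ng/mL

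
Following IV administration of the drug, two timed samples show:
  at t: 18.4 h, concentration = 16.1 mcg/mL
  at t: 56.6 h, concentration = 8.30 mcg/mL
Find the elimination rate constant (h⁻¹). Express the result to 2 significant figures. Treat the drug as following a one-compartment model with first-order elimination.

0.017 h⁻¹

k = ln(C₁/C₂) / (t₂ − t₁) = ln(16.1/8.30) / (56.6 − 18.4)
  = 0.6626 / 38.20 = 0.01735 h⁻¹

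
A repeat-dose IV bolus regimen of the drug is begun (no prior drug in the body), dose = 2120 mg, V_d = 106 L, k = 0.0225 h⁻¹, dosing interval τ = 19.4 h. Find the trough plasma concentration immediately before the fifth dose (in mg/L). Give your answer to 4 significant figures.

30.17 mg/L

C₀ per dose = Dose / Vd = 2120 / 106 = 20.00 mg/L
Fraction remaining after one interval: r = e^(−kτ) = e^(−0.02250 × 19.4) = 0.6463
Before dose 5, 4 doses have been given (aged 1τ, 2τ, 3τ, 4τ).
C_trough = C₀ × (r + r² + … + r^4) = C₀ × r(1−r^4)/(1−r)
        = 20.00 × 0.6463 × (1 − 0.1745) / (1 − 0.6463) = 30.17 mg/L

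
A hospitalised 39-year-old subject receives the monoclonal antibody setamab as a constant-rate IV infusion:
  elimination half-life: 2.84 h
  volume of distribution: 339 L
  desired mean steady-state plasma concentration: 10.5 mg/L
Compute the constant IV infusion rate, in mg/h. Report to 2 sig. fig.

870 mg/h

k = ln2 / t½ = 0.693147 / 2.84 = 0.2441 h⁻¹
CL = k × Vd = 0.2441 × 339 = 82.75 L/h
At steady state, infusion rate R₀ = Css × CL = 10.5 × 82.75 = 868.9 mg/h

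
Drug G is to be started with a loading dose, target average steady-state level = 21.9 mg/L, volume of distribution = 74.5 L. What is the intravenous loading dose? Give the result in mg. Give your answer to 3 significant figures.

1630 mg

LD = Css × Vd = 21.9 × 74.5 = 1632 mg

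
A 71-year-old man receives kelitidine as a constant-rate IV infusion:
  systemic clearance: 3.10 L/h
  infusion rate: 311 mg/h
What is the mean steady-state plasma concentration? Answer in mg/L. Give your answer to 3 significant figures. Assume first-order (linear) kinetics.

At steady state Css = R₀ / CL = 311 / 3.100 = 100.3 mg/L

100 mg/L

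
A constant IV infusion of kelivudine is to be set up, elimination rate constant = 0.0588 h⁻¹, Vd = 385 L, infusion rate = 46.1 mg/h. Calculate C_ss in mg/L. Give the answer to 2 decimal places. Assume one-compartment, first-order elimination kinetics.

CL = k × Vd = 0.05880 × 385 = 22.64 L/h
At steady state Css = R₀ / CL = 46.1 / 22.64 = 2.036 mg/L

2.04 mg/L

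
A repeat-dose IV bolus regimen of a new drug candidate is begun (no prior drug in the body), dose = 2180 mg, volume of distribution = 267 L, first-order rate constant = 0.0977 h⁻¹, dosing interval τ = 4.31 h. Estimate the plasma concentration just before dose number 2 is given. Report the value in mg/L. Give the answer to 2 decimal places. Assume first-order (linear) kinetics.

5.36 mg/L

C₀ per dose = Dose / Vd = 2180 / 267 = 8.165 mg/L
Fraction remaining after one interval: r = e^(−kτ) = e^(−0.09770 × 4.31) = 0.6563
Before dose 2, 1 dose has been given (aged 1τ).
C_trough = C₀ × r = 8.165 × 0.6563 = 5.359 mg/L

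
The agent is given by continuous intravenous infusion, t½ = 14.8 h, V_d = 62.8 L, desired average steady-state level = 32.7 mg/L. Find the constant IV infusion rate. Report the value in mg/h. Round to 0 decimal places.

96 mg/h

k = ln2 / t½ = 0.693147 / 14.8 = 0.04683 h⁻¹
CL = k × Vd = 0.04683 × 62.8 = 2.941 L/h
At steady state, infusion rate R₀ = Css × CL = 32.7 × 2.941 = 96.17 mg/h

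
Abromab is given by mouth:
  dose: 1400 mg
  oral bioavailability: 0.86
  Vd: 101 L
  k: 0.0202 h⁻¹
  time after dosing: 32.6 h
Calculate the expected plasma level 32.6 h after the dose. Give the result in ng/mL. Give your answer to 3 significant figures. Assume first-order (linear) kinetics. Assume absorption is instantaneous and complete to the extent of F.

Amount reaching circulation = F × Dose = 0.86 × 1400 = 1204 mg
C₀ = F·Dose / Vd = 1204 / 101 = 11.92 mg/L
C = C₀ · e^(−k·t) = 11.92 × e^(−0.02020 × 32.6)
  = 11.92 × 0.5176 = 6.170 mg/L
Convert: 6.170 mg/L × 1000 = 6170 ng/mL

6170 ng/mL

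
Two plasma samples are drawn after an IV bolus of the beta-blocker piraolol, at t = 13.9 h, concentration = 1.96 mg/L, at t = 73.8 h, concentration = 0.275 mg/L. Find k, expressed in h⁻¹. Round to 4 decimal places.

k = ln(C₁/C₂) / (t₂ − t₁) = ln(1.96/0.275) / (73.8 − 13.9)
  = 1.964 / 59.90 = 0.03279 h⁻¹

0.0328 h⁻¹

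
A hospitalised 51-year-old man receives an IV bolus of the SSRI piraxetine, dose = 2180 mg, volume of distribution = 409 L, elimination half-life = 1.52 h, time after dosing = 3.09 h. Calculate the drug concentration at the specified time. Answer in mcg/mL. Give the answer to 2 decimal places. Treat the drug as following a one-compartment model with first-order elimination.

1.30 mcg/mL

C₀ = Dose / Vd = 2180 / 409 = 5.330 mg/L
k = ln2 / t½ = 0.693147 / 1.52 = 0.4560 h⁻¹
C = C₀ · e^(−k·t) = 5.330 × e^(−0.4560 × 3.09)
  = 5.330 × 0.2444 = 1.303 mg/L
(1.303 mg/L = 1.303 mcg/mL)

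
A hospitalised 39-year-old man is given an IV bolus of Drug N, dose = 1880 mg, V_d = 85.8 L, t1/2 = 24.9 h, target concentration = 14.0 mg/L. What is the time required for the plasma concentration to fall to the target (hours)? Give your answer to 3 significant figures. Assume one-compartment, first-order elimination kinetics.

16.1 h

C₀ = Dose / Vd = 1880 / 85.8 = 21.91 mg/L
k = ln2 / t½ = 0.693147 / 24.9 = 0.02784 h⁻¹
t = ln(C₀ / C) / k = ln(21.91 / 14.0) / 0.02784
  = ln(1.565) / 0.02784 = 0.4479 / 0.02784 = 16.09 h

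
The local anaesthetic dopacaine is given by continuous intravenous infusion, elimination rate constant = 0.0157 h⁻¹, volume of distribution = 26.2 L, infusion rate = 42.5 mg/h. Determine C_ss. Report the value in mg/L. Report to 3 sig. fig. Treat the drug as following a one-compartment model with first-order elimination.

CL = k × Vd = 0.01570 × 26.2 = 0.4113 L/h
At steady state Css = R₀ / CL = 42.5 / 0.4113 = 103.3 mg/L

103 mg/L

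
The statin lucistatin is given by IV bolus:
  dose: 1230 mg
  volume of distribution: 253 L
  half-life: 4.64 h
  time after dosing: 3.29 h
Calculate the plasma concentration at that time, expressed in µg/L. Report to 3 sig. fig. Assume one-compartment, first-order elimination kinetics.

C₀ = Dose / Vd = 1230 / 253 = 4.862 mg/L
k = ln2 / t½ = 0.693147 / 4.64 = 0.1494 h⁻¹
C = C₀ · e^(−k·t) = 4.862 × e^(−0.1494 × 3.29)
  = 4.862 × 0.6117 = 2.974 mg/L
Convert: 2.974 mg/L × 1000 = 2974 µg/L

2970 µg/L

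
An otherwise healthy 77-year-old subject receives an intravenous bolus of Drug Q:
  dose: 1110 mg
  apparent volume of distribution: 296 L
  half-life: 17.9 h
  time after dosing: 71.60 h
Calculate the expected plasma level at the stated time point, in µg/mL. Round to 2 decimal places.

C₀ = Dose / Vd = 1110 / 296 = 3.750 mg/L
k = ln2 / t½ = 0.693147 / 17.9 = 0.03872 h⁻¹
t / t½ = 71.60 / 17.9 = 4 half-lives
C = C₀ × (1/2)^4 = 3.750 × 0.06250 = 0.2344 mg/L
(0.2344 mg/L = 0.2344 µg/mL)

0.23 µg/mL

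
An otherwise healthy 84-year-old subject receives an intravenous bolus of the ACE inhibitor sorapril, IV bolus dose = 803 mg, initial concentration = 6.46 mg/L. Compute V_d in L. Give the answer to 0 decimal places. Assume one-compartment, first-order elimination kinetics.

Vd = Dose / C₀ = 803.0 / 6.46 = 124.3 L

124 L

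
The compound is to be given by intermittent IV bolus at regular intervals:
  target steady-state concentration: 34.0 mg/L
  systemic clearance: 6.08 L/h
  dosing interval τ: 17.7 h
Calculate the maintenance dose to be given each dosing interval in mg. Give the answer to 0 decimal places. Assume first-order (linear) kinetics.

At steady state, Dose/τ = Css × CL.
Dose = Css × CL × τ = 34.0 × 6.080 × 17.7 = 3659 mg

3659 mg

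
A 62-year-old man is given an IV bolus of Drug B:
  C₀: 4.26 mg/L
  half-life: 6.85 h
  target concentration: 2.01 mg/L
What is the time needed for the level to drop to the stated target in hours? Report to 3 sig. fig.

7.42 h

k = ln2 / t½ = 0.693147 / 6.85 = 0.1012 h⁻¹
t = ln(C₀ / C) / k = ln(4.260 / 2.01) / 0.1012
  = ln(2.119) / 0.1012 = 0.7509 / 0.1012 = 7.420 h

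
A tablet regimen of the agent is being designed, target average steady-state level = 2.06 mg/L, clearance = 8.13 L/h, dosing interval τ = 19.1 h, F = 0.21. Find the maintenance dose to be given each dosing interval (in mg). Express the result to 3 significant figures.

1520 mg

At steady state, F × (Dose/τ) = Css × CL.
Dose = Css × CL × τ / F = 2.06 × 8.130 × 19.1 / 0.21 = 1523 mg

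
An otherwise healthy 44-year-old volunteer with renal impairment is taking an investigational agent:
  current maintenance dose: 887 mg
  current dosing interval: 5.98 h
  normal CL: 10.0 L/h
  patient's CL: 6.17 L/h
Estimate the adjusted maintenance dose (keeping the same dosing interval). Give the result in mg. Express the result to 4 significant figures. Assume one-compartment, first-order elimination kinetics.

547.3 mg

To keep the same average steady-state level, dosing rate must scale with clearance.
CL ratio = 6.17 / 10.0 = 0.6170
New dose (same interval) = 887 × 0.6170 = 547.3 mg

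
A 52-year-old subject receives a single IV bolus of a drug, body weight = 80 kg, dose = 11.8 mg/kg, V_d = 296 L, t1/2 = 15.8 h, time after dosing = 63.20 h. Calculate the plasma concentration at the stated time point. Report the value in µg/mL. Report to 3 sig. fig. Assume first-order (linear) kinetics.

Total dose = 11.8 × 80 = 944.0 mg
C₀ = Dose / Vd = 944.0 / 296 = 3.189 mg/L
k = ln2 / t½ = 0.693147 / 15.8 = 0.04387 h⁻¹
t / t½ = 63.20 / 15.8 = 4 half-lives
C = C₀ × (1/2)^4 = 3.189 × 0.06250 = 0.1993 mg/L
(0.1993 mg/L = 0.1993 µg/mL)

0.199 µg/mL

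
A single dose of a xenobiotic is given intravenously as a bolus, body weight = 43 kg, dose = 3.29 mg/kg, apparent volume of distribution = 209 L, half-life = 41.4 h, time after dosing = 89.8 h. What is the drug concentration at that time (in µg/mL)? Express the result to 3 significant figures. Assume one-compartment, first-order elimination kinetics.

Total dose = 3.29 × 43 = 141.5 mg
C₀ = Dose / Vd = 141.5 / 209 = 0.6770 mg/L
k = ln2 / t½ = 0.693147 / 41.4 = 0.01674 h⁻¹
C = C₀ · e^(−k·t) = 0.6770 × e^(−0.01674 × 89.8)
  = 0.6770 × 0.2224 = 0.1506 mg/L
(0.1506 mg/L = 0.1506 µg/mL)

0.151 µg/mL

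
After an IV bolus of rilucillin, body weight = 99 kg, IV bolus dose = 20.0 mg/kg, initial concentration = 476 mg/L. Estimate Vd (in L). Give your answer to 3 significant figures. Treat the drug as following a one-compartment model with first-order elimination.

4.16 L

Dose = 20.0 × 99 = 1980 mg
Vd = Dose / C₀ = 1980 / 476 = 4.160 L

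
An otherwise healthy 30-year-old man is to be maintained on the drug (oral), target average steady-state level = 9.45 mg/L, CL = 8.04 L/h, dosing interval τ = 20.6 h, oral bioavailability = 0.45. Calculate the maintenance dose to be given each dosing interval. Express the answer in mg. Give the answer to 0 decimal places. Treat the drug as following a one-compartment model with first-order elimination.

At steady state, F × (Dose/τ) = Css × CL.
Dose = Css × CL × τ / F = 9.45 × 8.040 × 20.6 / 0.45 = 3478 mg

3478 mg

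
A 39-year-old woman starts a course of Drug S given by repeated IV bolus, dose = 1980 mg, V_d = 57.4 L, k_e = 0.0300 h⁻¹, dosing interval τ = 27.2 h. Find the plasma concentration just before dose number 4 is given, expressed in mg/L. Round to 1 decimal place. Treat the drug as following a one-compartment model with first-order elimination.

C₀ per dose = Dose / Vd = 1980 / 57.4 = 34.49 mg/L
Fraction remaining after one interval: r = e^(−kτ) = e^(−0.03000 × 27.2) = 0.4422
Before dose 4, 3 doses have been given (aged 1τ, 2τ, 3τ).
C_trough = C₀ × (r + r² + … + r^3) = C₀ × r(1−r^3)/(1−r)
        = 34.49 × 0.4422 × (1 − 0.08647) / (1 − 0.4422) = 24.98 mg/L

25.0 mg/L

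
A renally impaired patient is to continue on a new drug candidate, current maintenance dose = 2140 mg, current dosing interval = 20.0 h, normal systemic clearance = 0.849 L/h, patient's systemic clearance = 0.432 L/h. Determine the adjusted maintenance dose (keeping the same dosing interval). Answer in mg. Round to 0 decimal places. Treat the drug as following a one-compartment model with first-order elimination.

1089 mg

To keep the same average steady-state level, dosing rate must scale with clearance.
CL ratio = 0.432 / 0.849 = 0.5088
New dose (same interval) = 2140 × 0.5088 = 1089 mg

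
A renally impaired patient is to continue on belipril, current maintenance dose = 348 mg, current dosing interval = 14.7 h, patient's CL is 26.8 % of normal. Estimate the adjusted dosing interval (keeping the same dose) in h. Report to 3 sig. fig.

To keep the same average steady-state level, dosing rate must scale with clearance.
CL ratio = 26.8 / 100 = 0.2680
New interval (same dose) = 14.7 / 0.2680 = 54.85 h

54.9 h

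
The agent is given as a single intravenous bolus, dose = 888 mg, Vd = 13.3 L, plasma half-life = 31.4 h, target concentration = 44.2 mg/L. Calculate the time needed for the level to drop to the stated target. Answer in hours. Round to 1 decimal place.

C₀ = Dose / Vd = 888.0 / 13.3 = 66.77 mg/L
k = ln2 / t½ = 0.693147 / 31.4 = 0.02207 h⁻¹
t = ln(C₀ / C) / k = ln(66.77 / 44.2) / 0.02207
  = ln(1.511) / 0.02207 = 0.4128 / 0.02207 = 18.70 h

18.7 h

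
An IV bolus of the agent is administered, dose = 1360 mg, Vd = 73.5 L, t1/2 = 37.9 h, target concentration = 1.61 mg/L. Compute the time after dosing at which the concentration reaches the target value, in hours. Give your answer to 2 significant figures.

C₀ = Dose / Vd = 1360 / 73.5 = 18.50 mg/L
k = ln2 / t½ = 0.693147 / 37.9 = 0.01829 h⁻¹
t = ln(C₀ / C) / k = ln(18.50 / 1.61) / 0.01829
  = ln(11.49) / 0.01829 = 2.441 / 0.01829 = 133.5 h

130 h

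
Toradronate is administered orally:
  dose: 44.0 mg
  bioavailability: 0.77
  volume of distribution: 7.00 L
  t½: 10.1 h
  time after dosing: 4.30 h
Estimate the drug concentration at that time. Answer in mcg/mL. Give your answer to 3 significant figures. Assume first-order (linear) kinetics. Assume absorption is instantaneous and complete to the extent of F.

3.60 mcg/mL

Amount reaching circulation = F × Dose = 0.77 × 44.00 = 33.88 mg
C₀ = F·Dose / Vd = 33.88 / 7.00 = 4.840 mg/L
k = ln2 / t½ = 0.693147 / 10.1 = 0.06863 h⁻¹
C = C₀ · e^(−k·t) = 4.840 × e^(−0.06863 × 4.30)
  = 4.840 × 0.7445 = 3.603 mg/L
(3.603 mg/L = 3.603 mcg/mL)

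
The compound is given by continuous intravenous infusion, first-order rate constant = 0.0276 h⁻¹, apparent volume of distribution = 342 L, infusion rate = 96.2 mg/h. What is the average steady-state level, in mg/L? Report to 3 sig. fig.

10.2 mg/L

CL = k × Vd = 0.02760 × 342 = 9.439 L/h
At steady state Css = R₀ / CL = 96.2 / 9.439 = 10.19 mg/L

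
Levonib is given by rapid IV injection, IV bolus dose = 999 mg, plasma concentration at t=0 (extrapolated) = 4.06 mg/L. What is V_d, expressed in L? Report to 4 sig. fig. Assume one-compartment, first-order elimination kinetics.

Vd = Dose / C₀ = 999.0 / 4.06 = 246.1 L

246.1 L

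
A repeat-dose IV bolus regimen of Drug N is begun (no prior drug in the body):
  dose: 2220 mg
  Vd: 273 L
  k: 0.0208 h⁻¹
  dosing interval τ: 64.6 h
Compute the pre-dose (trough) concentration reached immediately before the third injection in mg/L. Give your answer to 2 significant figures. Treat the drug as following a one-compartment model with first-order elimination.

C₀ per dose = Dose / Vd = 2220 / 273 = 8.132 mg/L
Fraction remaining after one interval: r = e^(−kτ) = e^(−0.02080 × 64.6) = 0.2609
Before dose 3, 2 doses have been given (aged 1τ, 2τ).
C_trough = C₀ × (r + r²) = 8.132 × (0.2609 + 0.06807) = 2.675 mg/L

2.7 mg/L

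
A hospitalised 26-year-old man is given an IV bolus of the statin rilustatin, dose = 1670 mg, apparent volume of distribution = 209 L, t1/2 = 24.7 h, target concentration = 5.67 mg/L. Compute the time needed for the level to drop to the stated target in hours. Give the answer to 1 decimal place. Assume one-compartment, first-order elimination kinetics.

12.2 h

C₀ = Dose / Vd = 1670 / 209 = 7.990 mg/L
k = ln2 / t½ = 0.693147 / 24.7 = 0.02806 h⁻¹
t = ln(C₀ / C) / k = ln(7.990 / 5.67) / 0.02806
  = ln(1.409) / 0.02806 = 0.3429 / 0.02806 = 12.22 h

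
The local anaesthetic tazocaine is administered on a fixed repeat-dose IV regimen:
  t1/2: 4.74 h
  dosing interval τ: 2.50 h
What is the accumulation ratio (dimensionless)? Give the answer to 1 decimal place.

k = ln2 / t½ = 0.693147 / 4.74 = 0.1462 h⁻¹
e^(−kτ) = e^(−0.1462 × 2.50) = 0.6938
Accumulation ratio R = 1 / (1 − e^(−kτ)) = 1 / (1 − 0.6938) = 3.266

3.3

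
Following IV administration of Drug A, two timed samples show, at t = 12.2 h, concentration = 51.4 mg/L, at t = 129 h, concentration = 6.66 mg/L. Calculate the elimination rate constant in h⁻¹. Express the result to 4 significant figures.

0.01750 h⁻¹

k = ln(C₁/C₂) / (t₂ − t₁) = ln(51.4/6.66) / (129 − 12.2)
  = 2.044 / 116.8 = 0.01750 h⁻¹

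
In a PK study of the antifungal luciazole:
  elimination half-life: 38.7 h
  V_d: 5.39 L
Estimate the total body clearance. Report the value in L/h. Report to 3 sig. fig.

k = ln2 / t½ = 0.693147 / 38.7 = 0.01791 h⁻¹
CL = k × Vd = 0.01791 × 5.39 = 0.09653 L/h

0.0965 L/h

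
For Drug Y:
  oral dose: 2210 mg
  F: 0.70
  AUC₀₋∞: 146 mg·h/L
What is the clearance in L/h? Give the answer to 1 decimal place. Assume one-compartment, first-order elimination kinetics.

CL = F·Dose / AUC = 0.70 × 2210 / 146 = 10.60 L/h

10.6 L/h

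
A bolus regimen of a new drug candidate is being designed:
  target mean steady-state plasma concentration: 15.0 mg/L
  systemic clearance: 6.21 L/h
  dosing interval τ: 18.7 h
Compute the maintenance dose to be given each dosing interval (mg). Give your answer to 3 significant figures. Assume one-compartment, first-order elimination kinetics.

1740 mg

At steady state, Dose/τ = Css × CL.
Dose = Css × CL × τ = 15.0 × 6.210 × 18.7 = 1742 mg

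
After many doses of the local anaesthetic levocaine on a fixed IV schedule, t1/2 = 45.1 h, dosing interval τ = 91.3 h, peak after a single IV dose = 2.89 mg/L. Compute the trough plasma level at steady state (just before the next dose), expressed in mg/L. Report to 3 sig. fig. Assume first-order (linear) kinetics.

0.942 mg/L

k = ln2 / t½ = 0.693147 / 45.1 = 0.01537 h⁻¹
e^(−kτ) = e^(−0.01537 × 91.3) = 0.2458
Accumulation ratio R = 1 / (1 − e^(−kτ)) = 1 / (1 − 0.2458) = 1.326
Steady-state trough = C₀ × R × e^(−kτ) = 2.89 × 1.326 × 0.2458 = 0.9419 mg/L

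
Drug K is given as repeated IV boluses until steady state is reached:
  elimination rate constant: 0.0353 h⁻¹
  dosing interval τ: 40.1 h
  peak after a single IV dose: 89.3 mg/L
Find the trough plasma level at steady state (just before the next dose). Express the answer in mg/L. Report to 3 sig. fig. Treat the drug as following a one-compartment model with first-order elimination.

28.6 mg/L

e^(−kτ) = e^(−0.03530 × 40.1) = 0.2428
Accumulation ratio R = 1 / (1 − e^(−kτ)) = 1 / (1 − 0.2428) = 1.321
Steady-state trough = C₀ × R × e^(−kτ) = 89.3 × 1.321 × 0.2428 = 28.64 mg/L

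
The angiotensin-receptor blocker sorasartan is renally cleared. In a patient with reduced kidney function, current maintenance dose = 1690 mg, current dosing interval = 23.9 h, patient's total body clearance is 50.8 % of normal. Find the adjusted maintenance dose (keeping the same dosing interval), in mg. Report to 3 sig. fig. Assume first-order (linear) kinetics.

To keep the same average steady-state level, dosing rate must scale with clearance.
CL ratio = 50.8 / 100 = 0.5080
New dose (same interval) = 1690 × 0.5080 = 858.5 mg

859 mg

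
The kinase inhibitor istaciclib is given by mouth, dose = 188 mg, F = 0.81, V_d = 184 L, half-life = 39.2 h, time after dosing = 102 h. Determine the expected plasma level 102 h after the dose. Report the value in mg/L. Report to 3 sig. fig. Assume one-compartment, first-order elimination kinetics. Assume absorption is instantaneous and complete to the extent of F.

Amount reaching circulation = F × Dose = 0.81 × 188.0 = 152.3 mg
C₀ = F·Dose / Vd = 152.3 / 184 = 0.8277 mg/L
k = ln2 / t½ = 0.693147 / 39.2 = 0.01768 h⁻¹
C = C₀ · e^(−k·t) = 0.8277 × e^(−0.01768 × 102)
  = 0.8277 × 0.1647 = 0.1363 mg/L

0.136 mg/L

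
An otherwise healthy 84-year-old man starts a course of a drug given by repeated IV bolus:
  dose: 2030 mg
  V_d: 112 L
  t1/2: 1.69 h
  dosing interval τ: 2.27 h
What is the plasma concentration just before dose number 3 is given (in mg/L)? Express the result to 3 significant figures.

9.96 mg/L

C₀ per dose = Dose / Vd = 2030 / 112 = 18.13 mg/L
k = ln2 / t½ = 0.693147 / 1.69 = 0.4101 h⁻¹
Fraction remaining after one interval: r = e^(−kτ) = e^(−0.4101 × 2.27) = 0.3942
Before dose 3, 2 doses have been given (aged 1τ, 2τ).
C_trough = C₀ × (r + r²) = 18.13 × (0.3942 + 0.1554) = 9.964 mg/L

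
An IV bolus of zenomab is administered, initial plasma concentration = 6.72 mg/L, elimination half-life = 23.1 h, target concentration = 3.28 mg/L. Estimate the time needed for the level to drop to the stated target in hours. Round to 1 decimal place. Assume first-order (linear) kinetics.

k = ln2 / t½ = 0.693147 / 23.1 = 0.03001 h⁻¹
t = ln(C₀ / C) / k = ln(6.720 / 3.28) / 0.03001
  = ln(2.049) / 0.03001 = 0.7174 / 0.03001 = 23.91 h

23.9 h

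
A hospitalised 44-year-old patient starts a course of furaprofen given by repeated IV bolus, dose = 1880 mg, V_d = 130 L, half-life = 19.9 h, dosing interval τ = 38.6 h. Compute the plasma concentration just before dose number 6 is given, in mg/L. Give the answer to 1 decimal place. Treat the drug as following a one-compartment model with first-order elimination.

5.1 mg/L

C₀ per dose = Dose / Vd = 1880 / 130 = 14.46 mg/L
k = ln2 / t½ = 0.693147 / 19.9 = 0.03483 h⁻¹
Fraction remaining after one interval: r = e^(−kτ) = e^(−0.03483 × 38.6) = 0.2607
Before dose 6, 5 doses have been given (aged 1τ, 2τ, 3τ, 4τ, 5τ).
C_trough = C₀ × (r + r² + … + r^5) = C₀ × r(1−r^5)/(1−r)
        = 14.46 × 0.2607 × (1 − 0.001204) / (1 − 0.2607) = 5.093 mg/L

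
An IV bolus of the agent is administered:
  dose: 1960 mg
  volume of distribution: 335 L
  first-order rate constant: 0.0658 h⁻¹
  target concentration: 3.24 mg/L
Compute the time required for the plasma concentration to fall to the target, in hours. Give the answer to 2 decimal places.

C₀ = Dose / Vd = 1960 / 335 = 5.851 mg/L
t = ln(C₀ / C) / k = ln(5.851 / 3.24) / 0.06580
  = ln(1.806) / 0.06580 = 0.5911 / 0.06580 = 8.983 h

8.98 h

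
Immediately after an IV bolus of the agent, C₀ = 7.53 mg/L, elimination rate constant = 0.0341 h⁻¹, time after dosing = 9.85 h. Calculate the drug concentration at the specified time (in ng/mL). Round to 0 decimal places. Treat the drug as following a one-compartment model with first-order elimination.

C = C₀ · e^(−k·t) = 7.530 × e^(−0.03410 × 9.85)
  = 7.530 × 0.7147 = 5.382 mg/L
Convert: 5.382 mg/L × 1000 = 5382 ng/mL

5382 ng/mL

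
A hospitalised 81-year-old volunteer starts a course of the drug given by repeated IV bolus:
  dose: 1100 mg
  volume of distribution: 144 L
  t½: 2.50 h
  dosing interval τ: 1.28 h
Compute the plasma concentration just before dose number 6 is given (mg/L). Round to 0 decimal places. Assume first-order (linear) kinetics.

C₀ per dose = Dose / Vd = 1100 / 144 = 7.639 mg/L
k = ln2 / t½ = 0.693147 / 2.50 = 0.2773 h⁻¹
Fraction remaining after one interval: r = e^(−kτ) = e^(−0.2773 × 1.28) = 0.7012
Before dose 6, 5 doses have been given (aged 1τ, 2τ, 3τ, 4τ, 5τ).
C_trough = C₀ × (r + r² + … + r^5) = C₀ × r(1−r^5)/(1−r)
        = 7.639 × 0.7012 × (1 − 0.1695) / (1 − 0.7012) = 14.89 mg/L

15 mg/L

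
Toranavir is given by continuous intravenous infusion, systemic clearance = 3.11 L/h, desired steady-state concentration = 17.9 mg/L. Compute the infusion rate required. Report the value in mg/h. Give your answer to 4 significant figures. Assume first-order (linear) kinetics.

55.67 mg/h

At steady state, infusion rate R₀ = Css × CL = 17.9 × 3.110 = 55.67 mg/h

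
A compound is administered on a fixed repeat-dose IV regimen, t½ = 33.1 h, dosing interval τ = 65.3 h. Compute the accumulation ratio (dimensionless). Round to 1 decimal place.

1.3

k = ln2 / t½ = 0.693147 / 33.1 = 0.02094 h⁻¹
e^(−kτ) = e^(−0.02094 × 65.3) = 0.2548
Accumulation ratio R = 1 / (1 − e^(−kτ)) = 1 / (1 − 0.2548) = 1.342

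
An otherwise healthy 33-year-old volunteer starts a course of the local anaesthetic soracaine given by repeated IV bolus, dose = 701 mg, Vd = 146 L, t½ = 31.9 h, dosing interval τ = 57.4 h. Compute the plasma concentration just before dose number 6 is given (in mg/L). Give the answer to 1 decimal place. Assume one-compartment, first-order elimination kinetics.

C₀ per dose = Dose / Vd = 701 / 146 = 4.801 mg/L
k = ln2 / t½ = 0.693147 / 31.9 = 0.02173 h⁻¹
Fraction remaining after one interval: r = e^(−kτ) = e^(−0.02173 × 57.4) = 0.2873
Before dose 6, 5 doses have been given (aged 1τ, 2τ, 3τ, 4τ, 5τ).
C_trough = C₀ × (r + r² + … + r^5) = C₀ × r(1−r^5)/(1−r)
        = 4.801 × 0.2873 × (1 − 0.001957) / (1 − 0.2873) = 1.932 mg/L

1.9 mg/L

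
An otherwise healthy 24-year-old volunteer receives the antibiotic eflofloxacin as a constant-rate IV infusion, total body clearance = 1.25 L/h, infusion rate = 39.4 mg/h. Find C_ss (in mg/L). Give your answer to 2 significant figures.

At steady state Css = R₀ / CL = 39.4 / 1.250 = 31.52 mg/L

32 mg/L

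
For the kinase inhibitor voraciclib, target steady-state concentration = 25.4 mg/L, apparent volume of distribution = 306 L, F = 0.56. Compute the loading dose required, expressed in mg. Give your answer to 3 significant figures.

LD = Css × Vd / F = 25.4 × 306 / 0.56 = 13880 mg

13900 mg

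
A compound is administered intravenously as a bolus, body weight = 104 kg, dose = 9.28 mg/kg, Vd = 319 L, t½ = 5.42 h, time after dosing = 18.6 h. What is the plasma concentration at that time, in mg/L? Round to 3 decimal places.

Total dose = 9.28 × 104 = 965.1 mg
C₀ = Dose / Vd = 965.1 / 319 = 3.025 mg/L
k = ln2 / t½ = 0.693147 / 5.42 = 0.1279 h⁻¹
C = C₀ · e^(−k·t) = 3.025 × e^(−0.1279 × 18.6)
  = 3.025 × 0.09265 = 0.2803 mg/L

0.280 mg/L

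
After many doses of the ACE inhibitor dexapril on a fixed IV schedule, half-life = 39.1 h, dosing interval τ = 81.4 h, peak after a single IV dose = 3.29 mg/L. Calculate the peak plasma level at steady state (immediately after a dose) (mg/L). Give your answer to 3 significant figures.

k = ln2 / t½ = 0.693147 / 39.1 = 0.01773 h⁻¹
e^(−kτ) = e^(−0.01773 × 81.4) = 0.2362
Accumulation ratio R = 1 / (1 − e^(−kτ)) = 1 / (1 − 0.2362) = 1.309
Steady-state peak = C₀ × R = 3.29 × 1.309 = 4.307 mg/L

4.31 mg/L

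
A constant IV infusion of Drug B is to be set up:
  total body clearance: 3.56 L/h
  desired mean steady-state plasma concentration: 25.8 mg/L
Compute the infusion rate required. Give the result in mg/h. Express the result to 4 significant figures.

At steady state, infusion rate R₀ = Css × CL = 25.8 × 3.560 = 91.85 mg/h

91.85 mg/h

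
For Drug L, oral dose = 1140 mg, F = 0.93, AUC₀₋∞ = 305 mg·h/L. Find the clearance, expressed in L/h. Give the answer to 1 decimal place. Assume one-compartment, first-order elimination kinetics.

3.5 L/h

CL = F·Dose / AUC = 0.93 × 1140 / 305 = 3.476 L/h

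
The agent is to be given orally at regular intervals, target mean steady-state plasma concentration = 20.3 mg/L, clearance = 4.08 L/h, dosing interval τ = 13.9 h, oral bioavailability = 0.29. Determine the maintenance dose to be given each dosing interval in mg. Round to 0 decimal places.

3970 mg

At steady state, F × (Dose/τ) = Css × CL.
Dose = Css × CL × τ / F = 20.3 × 4.080 × 13.9 / 0.29 = 3970 mg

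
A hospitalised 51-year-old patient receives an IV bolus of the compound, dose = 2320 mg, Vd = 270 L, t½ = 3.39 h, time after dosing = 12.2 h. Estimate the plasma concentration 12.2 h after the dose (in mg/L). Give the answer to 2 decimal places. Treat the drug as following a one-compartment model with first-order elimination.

0.71 mg/L

C₀ = Dose / Vd = 2320 / 270 = 8.593 mg/L
k = ln2 / t½ = 0.693147 / 3.39 = 0.2045 h⁻¹
C = C₀ · e^(−k·t) = 8.593 × e^(−0.2045 × 12.2)
  = 8.593 × 0.08250 = 0.7089 mg/L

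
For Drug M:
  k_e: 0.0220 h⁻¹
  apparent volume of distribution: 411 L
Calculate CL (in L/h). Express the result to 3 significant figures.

CL = k × Vd = 0.0220 × 411 = 9.042 L/h

9.04 L/h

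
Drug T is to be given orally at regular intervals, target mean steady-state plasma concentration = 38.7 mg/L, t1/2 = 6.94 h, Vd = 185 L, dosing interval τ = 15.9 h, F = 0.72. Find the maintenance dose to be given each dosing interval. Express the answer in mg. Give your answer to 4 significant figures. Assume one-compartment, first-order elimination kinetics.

k = ln2 / t½ = 0.693147 / 6.94 = 0.09988 h⁻¹
CL = k × Vd = 0.09988 × 185 = 18.48 L/h
At steady state, F × (Dose/τ) = Css × CL.
Dose = Css × CL × τ / F = 38.7 × 18.48 × 15.9 / 0.72 = 15790 mg

15790 mg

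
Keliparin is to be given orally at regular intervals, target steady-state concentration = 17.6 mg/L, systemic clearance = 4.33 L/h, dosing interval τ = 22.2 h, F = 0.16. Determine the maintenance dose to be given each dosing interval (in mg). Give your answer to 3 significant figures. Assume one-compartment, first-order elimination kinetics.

10600 mg

At steady state, F × (Dose/τ) = Css × CL.
Dose = Css × CL × τ / F = 17.6 × 4.330 × 22.2 / 0.16 = 10570 mg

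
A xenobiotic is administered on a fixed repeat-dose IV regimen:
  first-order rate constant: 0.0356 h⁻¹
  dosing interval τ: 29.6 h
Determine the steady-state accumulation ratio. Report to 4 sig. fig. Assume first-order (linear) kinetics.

1.535

e^(−kτ) = e^(−0.03560 × 29.6) = 0.3486
Accumulation ratio R = 1 / (1 − e^(−kτ)) = 1 / (1 − 0.3486) = 1.535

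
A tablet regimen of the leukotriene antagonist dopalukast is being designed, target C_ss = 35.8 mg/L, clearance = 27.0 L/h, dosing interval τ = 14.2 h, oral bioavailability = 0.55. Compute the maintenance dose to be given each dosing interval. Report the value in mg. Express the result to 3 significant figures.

25000 mg

At steady state, F × (Dose/τ) = Css × CL.
Dose = Css × CL × τ / F = 35.8 × 27.00 × 14.2 / 0.55 = 24960 mg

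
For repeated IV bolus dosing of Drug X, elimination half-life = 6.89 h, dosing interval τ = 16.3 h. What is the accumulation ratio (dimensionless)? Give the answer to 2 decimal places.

k = ln2 / t½ = 0.693147 / 6.89 = 0.1006 h⁻¹
e^(−kτ) = e^(−0.1006 × 16.3) = 0.1940
Accumulation ratio R = 1 / (1 − e^(−kτ)) = 1 / (1 − 0.1940) = 1.241

1.24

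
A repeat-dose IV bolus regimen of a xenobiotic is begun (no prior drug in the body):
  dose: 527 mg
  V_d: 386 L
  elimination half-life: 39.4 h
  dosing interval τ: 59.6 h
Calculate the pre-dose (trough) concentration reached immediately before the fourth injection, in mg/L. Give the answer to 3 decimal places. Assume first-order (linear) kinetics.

C₀ per dose = Dose / Vd = 527 / 386 = 1.365 mg/L
k = ln2 / t½ = 0.693147 / 39.4 = 0.01759 h⁻¹
Fraction remaining after one interval: r = e^(−kτ) = e^(−0.01759 × 59.6) = 0.3505
Before dose 4, 3 doses have been given (aged 1τ, 2τ, 3τ).
C_trough = C₀ × (r + r² + … + r^3) = C₀ × r(1−r^3)/(1−r)
        = 1.365 × 0.3505 × (1 − 0.04306) / (1 − 0.3505) = 0.7049 mg/L

0.705 mg/L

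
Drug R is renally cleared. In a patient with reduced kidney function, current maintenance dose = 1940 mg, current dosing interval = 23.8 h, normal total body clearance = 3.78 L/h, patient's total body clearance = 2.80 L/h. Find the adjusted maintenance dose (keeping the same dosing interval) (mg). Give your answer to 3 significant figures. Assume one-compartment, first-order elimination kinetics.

To keep the same average steady-state level, dosing rate must scale with clearance.
CL ratio = 2.80 / 3.78 = 0.7407
New dose (same interval) = 1940 × 0.7407 = 1437 mg

1440 mg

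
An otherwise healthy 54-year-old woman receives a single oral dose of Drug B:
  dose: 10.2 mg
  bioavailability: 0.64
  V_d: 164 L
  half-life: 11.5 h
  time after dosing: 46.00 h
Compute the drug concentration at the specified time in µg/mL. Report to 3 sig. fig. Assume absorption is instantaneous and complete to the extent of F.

Amount reaching circulation = F × Dose = 0.64 × 10.20 = 6.528 mg
C₀ = F·Dose / Vd = 6.528 / 164 = 0.03980 mg/L
k = ln2 / t½ = 0.693147 / 11.5 = 0.06027 h⁻¹
t / t½ = 46.00 / 11.5 = 4 half-lives
C = C₀ × (1/2)^4 = 0.03980 × 0.06250 = 0.002488 mg/L
(0.002488 mg/L = 0.002488 µg/mL)

0.00249 µg/mL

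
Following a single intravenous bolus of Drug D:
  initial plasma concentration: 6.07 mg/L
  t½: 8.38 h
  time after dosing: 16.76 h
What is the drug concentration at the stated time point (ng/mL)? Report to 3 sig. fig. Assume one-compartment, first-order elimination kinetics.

1520 ng/mL

k = ln2 / t½ = 0.693147 / 8.38 = 0.08271 h⁻¹
t / t½ = 16.76 / 8.38 = 2 half-lives
C = C₀ × (1/2)^2 = 6.070 × 0.2500 = 1.518 mg/L
Convert: 1.518 mg/L × 1000 = 1518 ng/mL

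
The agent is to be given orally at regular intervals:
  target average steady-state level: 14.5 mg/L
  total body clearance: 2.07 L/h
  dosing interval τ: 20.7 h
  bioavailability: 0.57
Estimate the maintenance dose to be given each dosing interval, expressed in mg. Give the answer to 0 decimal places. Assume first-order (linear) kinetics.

1090 mg

At steady state, F × (Dose/τ) = Css × CL.
Dose = Css × CL × τ / F = 14.5 × 2.070 × 20.7 / 0.57 = 1090 mg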